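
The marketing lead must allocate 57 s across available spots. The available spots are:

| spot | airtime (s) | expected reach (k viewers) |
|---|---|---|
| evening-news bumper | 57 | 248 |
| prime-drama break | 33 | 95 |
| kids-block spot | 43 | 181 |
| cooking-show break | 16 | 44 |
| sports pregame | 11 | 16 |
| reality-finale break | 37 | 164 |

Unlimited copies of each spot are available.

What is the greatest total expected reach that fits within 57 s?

By expected reach per s: reality-finale break 4.43, evening-news bumper 4.35, kids-block spot 4.21 lead.
Greedy by ratio would take cooking-show break + reality-finale break: 53 s used, total 208.
Replace cooking-show break and reality-finale break with evening-news bumper: the trade gains 40 net, giving 248 at 57 s.
That's the maximum — no swap from here does better than 248.

248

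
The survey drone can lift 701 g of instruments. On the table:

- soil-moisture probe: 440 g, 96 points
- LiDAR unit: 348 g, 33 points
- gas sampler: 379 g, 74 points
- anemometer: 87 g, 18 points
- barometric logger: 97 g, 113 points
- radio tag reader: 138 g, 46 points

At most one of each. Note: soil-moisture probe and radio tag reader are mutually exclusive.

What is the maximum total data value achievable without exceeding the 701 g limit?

Best packing: gas sampler + anemometer + barometric logger + radio tag reader — 701 g, 251 total.

251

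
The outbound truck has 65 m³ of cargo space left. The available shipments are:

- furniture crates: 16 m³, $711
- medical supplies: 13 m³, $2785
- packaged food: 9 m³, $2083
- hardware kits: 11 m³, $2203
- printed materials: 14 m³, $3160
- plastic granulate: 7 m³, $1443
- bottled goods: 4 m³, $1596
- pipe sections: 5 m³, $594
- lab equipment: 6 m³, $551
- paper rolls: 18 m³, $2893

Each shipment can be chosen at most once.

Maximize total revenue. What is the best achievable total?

13960

By revenue per m³: bottled goods 399.00, packaged food 231.44, printed materials 225.71, medical supplies 214.23 lead.
Taking the top-ratio shipments first gives medical supplies + packaged food + hardware kits + printed materials + plastic granulate + bottled goods + pipe sections for 13864 (63 m³).
Replace hardware kits and pipe sections with paper rolls: the trade gains 96 net, giving 13960 at 65 m³.
No other feasible combination exceeds 13960.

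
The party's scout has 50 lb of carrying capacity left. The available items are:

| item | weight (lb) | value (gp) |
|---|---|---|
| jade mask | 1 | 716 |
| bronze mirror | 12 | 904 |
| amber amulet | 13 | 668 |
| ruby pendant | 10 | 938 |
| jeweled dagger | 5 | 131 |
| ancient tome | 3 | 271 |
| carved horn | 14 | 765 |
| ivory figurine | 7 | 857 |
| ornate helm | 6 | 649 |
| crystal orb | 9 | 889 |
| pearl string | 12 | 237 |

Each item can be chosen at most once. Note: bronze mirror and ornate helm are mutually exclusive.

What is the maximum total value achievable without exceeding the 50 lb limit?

5085

Ranking by ratio (value/lb): jade mask 716.00, ivory figurine 122.43, ornate helm 108.17.
Taking jade mask + ruby pendant + ancient tome + carved horn + ivory figurine + ornate helm + crystal orb: 50 lb used, 5085 in value.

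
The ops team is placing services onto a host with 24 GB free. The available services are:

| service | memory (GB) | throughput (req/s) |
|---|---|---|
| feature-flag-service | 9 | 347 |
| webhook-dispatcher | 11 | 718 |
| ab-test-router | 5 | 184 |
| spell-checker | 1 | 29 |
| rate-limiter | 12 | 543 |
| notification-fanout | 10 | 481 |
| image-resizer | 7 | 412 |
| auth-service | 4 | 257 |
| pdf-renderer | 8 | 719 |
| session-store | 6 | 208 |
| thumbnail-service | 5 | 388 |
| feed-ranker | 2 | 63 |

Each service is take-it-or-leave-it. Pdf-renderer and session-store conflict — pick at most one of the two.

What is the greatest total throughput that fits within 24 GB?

The ratio ordering already packs tightly: webhook-dispatcher + pdf-renderer + thumbnail-service, 24 GB, 1825.

1825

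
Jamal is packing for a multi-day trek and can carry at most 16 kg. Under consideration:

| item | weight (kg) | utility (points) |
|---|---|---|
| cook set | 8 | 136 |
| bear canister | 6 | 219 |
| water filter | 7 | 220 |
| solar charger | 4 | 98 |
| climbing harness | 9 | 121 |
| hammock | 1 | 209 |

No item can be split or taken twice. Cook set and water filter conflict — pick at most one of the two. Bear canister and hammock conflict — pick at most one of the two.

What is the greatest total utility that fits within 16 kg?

527

Water filter + solar charger + hammock uses 12 of the 16 kg and totals 527.
The closest alternative, cook set + solar charger + hammock, reaches only 443.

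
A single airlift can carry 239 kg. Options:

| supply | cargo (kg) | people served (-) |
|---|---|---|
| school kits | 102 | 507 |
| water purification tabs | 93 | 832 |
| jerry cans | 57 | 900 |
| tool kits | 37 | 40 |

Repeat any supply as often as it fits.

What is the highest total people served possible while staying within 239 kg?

3600

Taking 4×jerry cans: 228 kg used, 3600 in people served.
Nothing else within 239 kg beats 3600.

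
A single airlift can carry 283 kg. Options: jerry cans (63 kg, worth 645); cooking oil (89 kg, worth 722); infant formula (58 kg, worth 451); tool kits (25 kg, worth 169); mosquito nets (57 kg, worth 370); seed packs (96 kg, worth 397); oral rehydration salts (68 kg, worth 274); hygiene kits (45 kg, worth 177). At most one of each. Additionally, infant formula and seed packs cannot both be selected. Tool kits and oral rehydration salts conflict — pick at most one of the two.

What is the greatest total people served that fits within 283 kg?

2188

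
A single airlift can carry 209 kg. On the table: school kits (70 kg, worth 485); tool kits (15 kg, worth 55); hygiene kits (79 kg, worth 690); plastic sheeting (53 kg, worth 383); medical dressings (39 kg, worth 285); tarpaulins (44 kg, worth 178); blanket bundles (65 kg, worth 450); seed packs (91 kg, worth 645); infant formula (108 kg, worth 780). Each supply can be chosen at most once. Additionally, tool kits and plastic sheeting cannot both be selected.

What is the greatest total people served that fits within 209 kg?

Taking hygiene kits + medical dressings + seed packs: 209 kg used, 1620 in people served.
Nothing else feasible within 209 kg beats 1620.

1620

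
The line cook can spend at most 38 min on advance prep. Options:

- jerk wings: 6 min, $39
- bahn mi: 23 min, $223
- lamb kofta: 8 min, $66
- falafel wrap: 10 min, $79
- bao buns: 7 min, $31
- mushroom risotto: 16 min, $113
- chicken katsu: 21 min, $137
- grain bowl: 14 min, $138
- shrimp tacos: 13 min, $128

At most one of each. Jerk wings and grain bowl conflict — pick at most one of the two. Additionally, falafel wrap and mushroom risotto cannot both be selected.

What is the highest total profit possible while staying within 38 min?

Taking the top-ratio dishes first gives lamb kofta + grain bowl + shrimp tacos for 332 (35 min).
The 21 min tied up in lamb kofta and shrimp tacos is better spent on bahn mi — total rises to 361 (37 min).
Runner-up bahn mi + shrimp tacos tops out at 351.

361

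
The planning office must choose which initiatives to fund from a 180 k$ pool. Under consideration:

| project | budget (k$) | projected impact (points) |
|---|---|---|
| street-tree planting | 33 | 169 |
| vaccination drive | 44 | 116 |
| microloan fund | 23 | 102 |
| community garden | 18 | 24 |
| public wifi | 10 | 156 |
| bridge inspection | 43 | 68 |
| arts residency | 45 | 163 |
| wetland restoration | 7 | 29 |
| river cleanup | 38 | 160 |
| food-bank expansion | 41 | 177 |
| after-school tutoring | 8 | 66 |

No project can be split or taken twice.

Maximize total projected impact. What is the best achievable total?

Taking the top-ratio projects first gives street-tree planting + microloan fund + community garden + public wifi + wetland restoration + river cleanup + food-bank expansion + after-school tutoring for 883 (178 k$).
The 48 k$ tied up in microloan fund and community garden and wetland restoration is better spent on arts residency — total rises to 891 (175 k$).
No other feasible combination exceeds 891.

891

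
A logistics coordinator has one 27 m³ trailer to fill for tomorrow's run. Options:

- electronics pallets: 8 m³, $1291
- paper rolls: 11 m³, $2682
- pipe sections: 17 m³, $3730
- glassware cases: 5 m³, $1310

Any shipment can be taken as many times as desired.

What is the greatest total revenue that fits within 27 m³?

Filling by ratio: 5×glassware cases for 6550, with 2 m³ left unused.
Dropping 4×glassware cases frees 20 m³; slotting in 2×paper rolls (22 m³) lifts the total to 6674 at 27 m³.
No other feasible combination exceeds 6674.

6674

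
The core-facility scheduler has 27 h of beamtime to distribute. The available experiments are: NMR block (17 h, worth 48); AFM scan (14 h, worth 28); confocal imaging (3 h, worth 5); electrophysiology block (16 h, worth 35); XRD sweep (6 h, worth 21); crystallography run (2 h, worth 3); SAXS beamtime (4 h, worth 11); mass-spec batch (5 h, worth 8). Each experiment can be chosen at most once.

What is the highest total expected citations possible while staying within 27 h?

Taking NMR block + XRD sweep + SAXS beamtime: 27 h used, 80 in expected citations.

80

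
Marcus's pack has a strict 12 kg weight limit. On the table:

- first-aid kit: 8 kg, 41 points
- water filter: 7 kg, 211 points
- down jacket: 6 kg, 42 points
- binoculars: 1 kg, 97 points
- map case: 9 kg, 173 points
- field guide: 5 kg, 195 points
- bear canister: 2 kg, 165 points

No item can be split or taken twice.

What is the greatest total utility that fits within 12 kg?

473

Filling by ratio: binoculars + field guide + bear canister for 457, with 4 kg left unused.
The 5 kg tied up in field guide is better spent on water filter — total rises to 473 (10 kg).
The closest alternative, binoculars + field guide + bear canister, reaches only 457.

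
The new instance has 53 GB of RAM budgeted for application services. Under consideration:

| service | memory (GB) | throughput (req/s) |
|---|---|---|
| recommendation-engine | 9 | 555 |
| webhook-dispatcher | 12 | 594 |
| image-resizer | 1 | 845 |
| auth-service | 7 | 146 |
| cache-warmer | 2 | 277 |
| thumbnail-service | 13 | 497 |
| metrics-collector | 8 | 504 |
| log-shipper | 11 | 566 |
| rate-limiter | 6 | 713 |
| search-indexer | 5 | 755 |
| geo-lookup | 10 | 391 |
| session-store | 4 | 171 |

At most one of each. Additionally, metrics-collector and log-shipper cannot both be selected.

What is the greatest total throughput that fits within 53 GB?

Ranking by ratio (throughput/GB): image-resizer 845.00, search-indexer 151.00, cache-warmer 138.50.
Taking recommendation-engine + webhook-dispatcher + image-resizer + cache-warmer + metrics-collector + rate-limiter + search-indexer + geo-lookup: 53 GB used, 4634 in throughput.
Runner-up recommendation-engine + webhook-dispatcher + image-resizer + cache-warmer + log-shipper + rate-limiter + search-indexer + session-store tops out at 4476.

4634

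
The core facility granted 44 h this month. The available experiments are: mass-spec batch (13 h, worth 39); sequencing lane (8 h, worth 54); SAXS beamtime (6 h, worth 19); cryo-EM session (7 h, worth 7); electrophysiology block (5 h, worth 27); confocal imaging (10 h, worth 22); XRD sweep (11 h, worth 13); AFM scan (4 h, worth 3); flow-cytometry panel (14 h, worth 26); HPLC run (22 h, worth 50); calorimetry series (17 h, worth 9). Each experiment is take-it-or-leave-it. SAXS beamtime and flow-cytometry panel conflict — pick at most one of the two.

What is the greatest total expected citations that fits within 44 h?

Ranking by ratio (expected citations/h): sequencing lane 6.75, electrophysiology block 5.40, SAXS beamtime 3.17, mass-spec batch 3.00.
Best packing: mass-spec batch + sequencing lane + SAXS beamtime + electrophysiology block + confocal imaging — 42 h, 161 total.
Next best is mass-spec batch + sequencing lane + SAXS beamtime + electrophysiology block + XRD sweep at 152 (43 h) — short by 9.

161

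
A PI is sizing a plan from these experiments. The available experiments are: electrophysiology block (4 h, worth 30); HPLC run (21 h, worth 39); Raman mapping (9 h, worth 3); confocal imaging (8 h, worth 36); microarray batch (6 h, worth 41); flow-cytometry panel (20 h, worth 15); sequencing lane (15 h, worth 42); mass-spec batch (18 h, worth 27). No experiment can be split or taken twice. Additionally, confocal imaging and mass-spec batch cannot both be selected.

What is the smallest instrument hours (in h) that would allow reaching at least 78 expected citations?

Need the lightest bundle worth ≥ 78.
Taking electrophysiology block + confocal imaging + microarray batch gives 107 (≥ 78) for 18 h.
Below 18 h the best achievable stays under 78.

18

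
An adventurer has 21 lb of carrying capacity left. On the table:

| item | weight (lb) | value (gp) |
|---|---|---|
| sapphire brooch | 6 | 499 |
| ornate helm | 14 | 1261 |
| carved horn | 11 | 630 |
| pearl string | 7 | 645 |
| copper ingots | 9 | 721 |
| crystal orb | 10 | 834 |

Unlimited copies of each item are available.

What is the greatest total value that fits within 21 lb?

Ranking by ratio (value/lb): pearl string 92.14, ornate helm 90.07, crystal orb 83.40.
3×pearl string uses 21 of the 21 lb and totals 1935.
Nothing else within 21 lb beats 1935.

1935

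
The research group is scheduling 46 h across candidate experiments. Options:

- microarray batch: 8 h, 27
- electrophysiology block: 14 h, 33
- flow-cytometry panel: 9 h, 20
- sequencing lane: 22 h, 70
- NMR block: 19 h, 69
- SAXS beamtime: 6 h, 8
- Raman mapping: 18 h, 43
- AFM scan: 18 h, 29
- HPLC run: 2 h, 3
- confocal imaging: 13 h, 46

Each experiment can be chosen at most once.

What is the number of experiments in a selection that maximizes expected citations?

4

Best achievable expected citations is 150.
microarray batch + NMR block + SAXS beamtime + confocal imaging hits 150 at 46 h.
All optima have 4 experiments.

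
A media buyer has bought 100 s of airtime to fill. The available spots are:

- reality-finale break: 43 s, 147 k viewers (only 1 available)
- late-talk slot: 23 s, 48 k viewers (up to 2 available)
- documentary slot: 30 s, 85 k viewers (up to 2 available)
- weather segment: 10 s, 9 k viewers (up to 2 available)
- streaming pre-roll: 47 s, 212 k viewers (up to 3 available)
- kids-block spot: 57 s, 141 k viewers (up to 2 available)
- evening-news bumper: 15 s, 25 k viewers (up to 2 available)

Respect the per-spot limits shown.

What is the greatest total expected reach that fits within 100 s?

424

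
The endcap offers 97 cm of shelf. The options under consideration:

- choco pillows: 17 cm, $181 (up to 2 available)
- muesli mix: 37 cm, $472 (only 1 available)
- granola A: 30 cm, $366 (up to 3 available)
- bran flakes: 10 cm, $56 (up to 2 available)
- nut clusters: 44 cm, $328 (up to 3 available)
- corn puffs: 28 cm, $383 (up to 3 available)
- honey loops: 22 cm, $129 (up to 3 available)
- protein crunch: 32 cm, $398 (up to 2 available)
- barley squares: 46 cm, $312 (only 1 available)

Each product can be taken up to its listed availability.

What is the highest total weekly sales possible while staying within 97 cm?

1253

Ranking by ratio (weekly sales/cm): corn puffs 13.68, muesli mix 12.76, protein crunch 12.44.
Taking the top-ratio products first gives bran flakes + 3×corn puffs for 1205 (94 cm).
Dropping bran flakes and 2×corn puffs frees 66 cm; slotting in muesli mix + protein crunch (69 cm) lifts the total to 1253 at 97 cm.
That's the maximum — no swap from here does better than 1253.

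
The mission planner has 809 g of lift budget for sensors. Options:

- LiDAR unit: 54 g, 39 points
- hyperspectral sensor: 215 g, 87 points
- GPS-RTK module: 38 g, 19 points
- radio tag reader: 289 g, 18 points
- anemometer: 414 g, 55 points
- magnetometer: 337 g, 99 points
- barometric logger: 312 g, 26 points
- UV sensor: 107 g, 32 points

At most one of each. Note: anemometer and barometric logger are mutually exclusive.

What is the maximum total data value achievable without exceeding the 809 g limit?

Density check — LiDAR unit 0.72, GPS-RTK module 0.50, hyperspectral sensor 0.40, UV sensor 0.30 are the best per g.
The ratio ordering already packs tightly: LiDAR unit + hyperspectral sensor + GPS-RTK module + magnetometer + UV sensor, 751 g, 276.
The closest alternative, LiDAR unit + hyperspectral sensor + magnetometer + UV sensor, reaches only 257.

276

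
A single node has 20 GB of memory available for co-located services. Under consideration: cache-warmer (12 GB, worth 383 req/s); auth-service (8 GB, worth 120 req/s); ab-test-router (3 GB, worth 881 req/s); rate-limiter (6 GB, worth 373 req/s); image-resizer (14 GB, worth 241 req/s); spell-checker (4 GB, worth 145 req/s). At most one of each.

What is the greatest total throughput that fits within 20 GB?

By throughput per GB: ab-test-router 293.67, rate-limiter 62.17, spell-checker 36.25, cache-warmer 31.92 lead.
A density-first pass picks ab-test-router + rate-limiter + spell-checker — 1399 at 13 GB.
The 6 GB tied up in rate-limiter is better spent on cache-warmer — total rises to 1409 (19 GB).
Next best is ab-test-router + rate-limiter + spell-checker at 1399 (13 GB) — short by 10.

1409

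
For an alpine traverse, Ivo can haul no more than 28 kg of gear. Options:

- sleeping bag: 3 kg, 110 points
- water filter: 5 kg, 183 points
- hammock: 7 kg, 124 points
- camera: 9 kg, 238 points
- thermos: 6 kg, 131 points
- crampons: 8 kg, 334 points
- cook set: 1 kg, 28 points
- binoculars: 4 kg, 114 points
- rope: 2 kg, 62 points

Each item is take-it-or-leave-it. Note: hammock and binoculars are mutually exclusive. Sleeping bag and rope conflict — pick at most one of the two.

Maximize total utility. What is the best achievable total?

Density check — crampons 41.75, sleeping bag 36.67, water filter 36.60 are the best per kg.
Best packing: water filter + camera + crampons + binoculars + rope — 28 kg, 931 total.
Every other selection either busts 28 kg or breaks a pairing rule or fails to beat 931.

931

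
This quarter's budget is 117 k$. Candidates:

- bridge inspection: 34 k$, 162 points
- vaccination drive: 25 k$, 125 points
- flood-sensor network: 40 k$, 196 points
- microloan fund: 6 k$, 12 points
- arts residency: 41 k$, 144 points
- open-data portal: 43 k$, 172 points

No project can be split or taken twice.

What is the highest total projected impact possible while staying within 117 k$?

Greedy by ratio would take bridge inspection + vaccination drive + flood-sensor network + microloan fund: 105 k$ used, total 495.
Dropping vaccination drive and microloan fund frees 31 k$; slotting in open-data portal (43 k$) lifts the total to 530 at 117 k$.
That's the maximum — no swap from here does better than 530.

530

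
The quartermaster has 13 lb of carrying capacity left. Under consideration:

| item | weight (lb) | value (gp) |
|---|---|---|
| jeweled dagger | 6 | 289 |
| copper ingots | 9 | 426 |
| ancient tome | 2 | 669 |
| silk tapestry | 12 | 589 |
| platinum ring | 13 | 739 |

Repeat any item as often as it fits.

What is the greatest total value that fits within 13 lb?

4014

Best packing: 6×ancient tome — 12 lb, 4014 total.
Nothing else within 13 lb beats 4014.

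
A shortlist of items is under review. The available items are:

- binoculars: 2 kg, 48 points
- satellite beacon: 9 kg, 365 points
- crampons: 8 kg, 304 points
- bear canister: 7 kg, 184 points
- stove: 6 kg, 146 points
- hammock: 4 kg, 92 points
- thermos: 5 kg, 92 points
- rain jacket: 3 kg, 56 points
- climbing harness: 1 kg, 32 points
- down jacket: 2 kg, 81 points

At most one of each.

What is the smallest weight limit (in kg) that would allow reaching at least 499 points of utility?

Need the lightest bundle worth ≥ 499.
satellite beacon + rain jacket + down jacket reaches 502 using 14 kg.
Below 14 kg the best achievable stays under 499.

14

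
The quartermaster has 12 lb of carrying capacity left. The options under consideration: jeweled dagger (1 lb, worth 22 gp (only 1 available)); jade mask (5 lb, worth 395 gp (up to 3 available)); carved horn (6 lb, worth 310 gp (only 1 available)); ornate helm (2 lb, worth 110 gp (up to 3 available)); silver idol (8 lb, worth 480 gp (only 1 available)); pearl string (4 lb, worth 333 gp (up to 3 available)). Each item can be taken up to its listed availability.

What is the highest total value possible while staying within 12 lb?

999

Density check — pearl string 83.25, jade mask 79.00, silver idol 60.00, ornate helm 55.00 are the best per lb.
3×pearl string uses 12 of the 12 lb and totals 999.
Every other selection either busts 12 lb or exceeds an availability limit or fails to beat 999.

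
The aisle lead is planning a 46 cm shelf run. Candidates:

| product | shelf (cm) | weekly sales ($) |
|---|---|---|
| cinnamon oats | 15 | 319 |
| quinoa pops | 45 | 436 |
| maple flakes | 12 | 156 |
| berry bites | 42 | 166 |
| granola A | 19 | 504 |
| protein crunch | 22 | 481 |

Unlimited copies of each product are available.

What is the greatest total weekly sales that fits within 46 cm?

1008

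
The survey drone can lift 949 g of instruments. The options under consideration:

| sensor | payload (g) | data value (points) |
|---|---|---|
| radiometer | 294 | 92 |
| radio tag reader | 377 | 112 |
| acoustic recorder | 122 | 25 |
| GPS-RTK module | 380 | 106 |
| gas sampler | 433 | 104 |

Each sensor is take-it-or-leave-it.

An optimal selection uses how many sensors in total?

Optimal total is 243.
One optimal bundle: radio tag reader + acoustic recorder + GPS-RTK module (879 g).
All optima have 3 sensors.

3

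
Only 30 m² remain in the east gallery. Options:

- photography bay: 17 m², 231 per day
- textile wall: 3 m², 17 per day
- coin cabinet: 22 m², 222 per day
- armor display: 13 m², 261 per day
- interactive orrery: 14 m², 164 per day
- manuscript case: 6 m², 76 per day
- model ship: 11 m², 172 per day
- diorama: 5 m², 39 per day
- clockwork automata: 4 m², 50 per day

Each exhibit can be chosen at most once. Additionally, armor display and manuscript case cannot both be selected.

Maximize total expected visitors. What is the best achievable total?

492

Photography bay + armor display uses 30 of the 30 m² and totals 492.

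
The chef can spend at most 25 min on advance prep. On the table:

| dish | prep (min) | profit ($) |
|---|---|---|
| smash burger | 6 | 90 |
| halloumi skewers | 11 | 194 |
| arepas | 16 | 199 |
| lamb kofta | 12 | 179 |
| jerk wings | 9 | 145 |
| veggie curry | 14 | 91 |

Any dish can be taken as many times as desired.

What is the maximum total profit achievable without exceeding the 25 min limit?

Ranking by ratio (profit/min): halloumi skewers 17.64, jerk wings 16.11, smash burger 15.00.
Taking 2×halloumi skewers: 22 min used, 388 in profit.

388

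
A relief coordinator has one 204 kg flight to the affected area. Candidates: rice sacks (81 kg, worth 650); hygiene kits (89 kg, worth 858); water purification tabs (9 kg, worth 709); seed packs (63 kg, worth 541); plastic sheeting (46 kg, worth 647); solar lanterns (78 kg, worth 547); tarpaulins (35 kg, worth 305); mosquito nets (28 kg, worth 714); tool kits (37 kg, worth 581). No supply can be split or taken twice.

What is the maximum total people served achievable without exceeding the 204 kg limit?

3301

The ratio heuristic lands on water purification tabs + plastic sheeting + tarpaulins + mosquito nets + tool kits (2956) but leaves 49 kg idle.
Replace tarpaulins with rice sacks: the trade gains 345 net, giving 3301 at 201 kg.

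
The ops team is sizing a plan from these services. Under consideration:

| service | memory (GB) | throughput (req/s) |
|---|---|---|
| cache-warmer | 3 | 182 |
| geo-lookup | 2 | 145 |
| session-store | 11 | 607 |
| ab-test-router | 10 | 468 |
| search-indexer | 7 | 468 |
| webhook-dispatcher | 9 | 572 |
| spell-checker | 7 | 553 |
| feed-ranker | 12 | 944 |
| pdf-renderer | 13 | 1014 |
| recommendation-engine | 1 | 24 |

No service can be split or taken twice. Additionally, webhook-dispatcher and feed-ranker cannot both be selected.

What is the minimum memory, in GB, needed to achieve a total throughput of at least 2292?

31

Look for the lowest-memory combination reaching 2292.
Taking cache-warmer + geo-lookup + search-indexer + spell-checker + feed-ranker gives 2292 (≥ 2292) for 31 GB.
No combination under 31 GB hits 2292.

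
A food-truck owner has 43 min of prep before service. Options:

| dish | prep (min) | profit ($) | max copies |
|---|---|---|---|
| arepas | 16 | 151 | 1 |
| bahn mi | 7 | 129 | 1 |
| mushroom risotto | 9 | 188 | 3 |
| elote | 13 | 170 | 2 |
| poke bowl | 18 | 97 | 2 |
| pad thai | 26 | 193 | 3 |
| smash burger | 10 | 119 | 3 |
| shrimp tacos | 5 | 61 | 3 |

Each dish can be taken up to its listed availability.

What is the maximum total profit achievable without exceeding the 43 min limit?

754

Taking bahn mi + 3×mushroom risotto + shrimp tacos: 39 min used, 754 in profit.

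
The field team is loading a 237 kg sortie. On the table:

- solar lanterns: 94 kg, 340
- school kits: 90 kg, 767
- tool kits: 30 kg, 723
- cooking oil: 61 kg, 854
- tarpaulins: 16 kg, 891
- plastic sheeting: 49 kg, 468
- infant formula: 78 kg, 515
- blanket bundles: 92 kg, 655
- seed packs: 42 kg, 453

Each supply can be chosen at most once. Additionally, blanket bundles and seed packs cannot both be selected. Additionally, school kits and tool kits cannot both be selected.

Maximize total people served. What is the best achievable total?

3451

Taking the top-ratio supplies first gives tool kits + cooking oil + tarpaulins + plastic sheeting + seed packs for 3389 (198 kg).
The 42 kg tied up in seed packs is better spent on infant formula — total rises to 3451 (234 kg).
The spare 3 kg is too small for any remaining supply, and no feasible exchange beats 3451.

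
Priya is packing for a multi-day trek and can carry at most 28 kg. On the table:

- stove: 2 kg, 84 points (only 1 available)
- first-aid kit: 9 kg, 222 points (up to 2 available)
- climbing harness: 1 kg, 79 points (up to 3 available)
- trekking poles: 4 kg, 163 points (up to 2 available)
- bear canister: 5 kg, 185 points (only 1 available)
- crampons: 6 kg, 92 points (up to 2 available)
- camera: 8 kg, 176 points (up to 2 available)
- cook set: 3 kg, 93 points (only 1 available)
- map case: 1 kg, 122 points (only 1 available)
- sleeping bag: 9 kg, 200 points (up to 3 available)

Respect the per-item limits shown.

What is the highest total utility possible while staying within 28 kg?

1176

Density check — map case 122.00, climbing harness 79.00, stove 42.00, trekking poles 40.75 are the best per kg.
Greedy by ratio would take stove + 3×climbing harness + 2×trekking poles + bear canister + crampons + cook set + map case: 28 kg used, total 1139.
Replace crampons and cook set with first-aid kit: the trade gains 37 net, giving 1176 at 28 kg.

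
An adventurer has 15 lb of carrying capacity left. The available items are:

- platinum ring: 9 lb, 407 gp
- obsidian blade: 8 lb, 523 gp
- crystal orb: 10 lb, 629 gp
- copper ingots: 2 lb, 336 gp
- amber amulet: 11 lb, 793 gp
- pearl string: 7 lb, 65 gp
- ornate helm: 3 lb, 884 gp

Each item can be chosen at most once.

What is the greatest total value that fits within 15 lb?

1849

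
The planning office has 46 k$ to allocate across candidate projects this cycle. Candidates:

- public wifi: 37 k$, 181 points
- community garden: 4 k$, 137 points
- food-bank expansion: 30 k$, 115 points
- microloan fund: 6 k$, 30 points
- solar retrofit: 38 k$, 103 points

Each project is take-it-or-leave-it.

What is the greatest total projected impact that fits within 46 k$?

318

Filling by ratio: community garden + food-bank expansion + microloan fund for 282, with 6 k$ left unused.
The 36 k$ tied up in food-bank expansion and microloan fund is better spent on public wifi — total rises to 318 (41 k$).
The spare 5 k$ is too small for any remaining project, and no exchange beats 318.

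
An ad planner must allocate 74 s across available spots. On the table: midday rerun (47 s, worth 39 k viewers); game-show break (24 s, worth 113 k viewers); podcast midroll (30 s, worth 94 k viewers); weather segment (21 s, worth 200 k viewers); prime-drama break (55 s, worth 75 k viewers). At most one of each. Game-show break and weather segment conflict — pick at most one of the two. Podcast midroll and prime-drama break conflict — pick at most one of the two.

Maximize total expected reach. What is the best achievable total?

Best packing: podcast midroll + weather segment — 51 s, 294 total.
Every other selection either busts 74 s or breaks a pairing rule or fails to beat 294.

294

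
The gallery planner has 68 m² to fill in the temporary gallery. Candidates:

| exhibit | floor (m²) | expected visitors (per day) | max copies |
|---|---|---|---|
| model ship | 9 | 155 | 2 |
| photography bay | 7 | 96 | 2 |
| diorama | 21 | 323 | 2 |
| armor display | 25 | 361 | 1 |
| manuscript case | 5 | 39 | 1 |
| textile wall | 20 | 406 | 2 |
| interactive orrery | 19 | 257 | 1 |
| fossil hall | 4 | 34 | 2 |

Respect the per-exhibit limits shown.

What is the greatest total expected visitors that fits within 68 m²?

1231

Taking the top-ratio exhibits first gives 2×model ship + photography bay + 2×textile wall for 1218 (65 m²).
Replace 2×model ship with diorama: the trade gains 13 net, giving 1231 at 68 m².
No other feasible combination exceeds 1231.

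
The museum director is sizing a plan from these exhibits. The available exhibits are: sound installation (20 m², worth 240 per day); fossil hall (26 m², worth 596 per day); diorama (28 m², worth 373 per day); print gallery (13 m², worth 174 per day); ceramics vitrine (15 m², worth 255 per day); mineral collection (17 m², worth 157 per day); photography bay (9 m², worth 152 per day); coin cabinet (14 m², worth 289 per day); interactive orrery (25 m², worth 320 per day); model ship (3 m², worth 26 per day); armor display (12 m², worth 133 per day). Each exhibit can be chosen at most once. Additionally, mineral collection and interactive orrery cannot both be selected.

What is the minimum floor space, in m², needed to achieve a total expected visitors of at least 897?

43

Look for the lowest-floor combination reaching 897.
fossil hall + coin cabinet + model ship reaches 911 using 43 m².
Below 43 m² the best achievable stays under 897.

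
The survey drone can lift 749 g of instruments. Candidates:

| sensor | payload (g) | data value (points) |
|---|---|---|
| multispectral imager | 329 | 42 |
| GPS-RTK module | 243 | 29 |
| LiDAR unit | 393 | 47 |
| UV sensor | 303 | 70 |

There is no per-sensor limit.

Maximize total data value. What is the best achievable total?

140

Density check — UV sensor 0.23, multispectral imager 0.13, LiDAR unit 0.12 are the best per g.
Best packing: 2×UV sensor — 606 g, 140 total.
Nothing else within 749 g beats 140.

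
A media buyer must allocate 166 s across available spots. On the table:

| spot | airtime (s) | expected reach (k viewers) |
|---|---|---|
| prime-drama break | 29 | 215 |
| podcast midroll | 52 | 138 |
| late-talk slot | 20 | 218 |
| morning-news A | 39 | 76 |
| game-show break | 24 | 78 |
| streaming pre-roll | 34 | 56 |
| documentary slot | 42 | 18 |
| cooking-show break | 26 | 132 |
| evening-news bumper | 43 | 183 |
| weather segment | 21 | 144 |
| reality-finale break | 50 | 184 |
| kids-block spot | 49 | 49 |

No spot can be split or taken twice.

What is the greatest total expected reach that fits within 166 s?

970

Taking prime-drama break + late-talk slot + game-show break + cooking-show break + evening-news bumper + weather segment: 163 s used, 970 in expected reach.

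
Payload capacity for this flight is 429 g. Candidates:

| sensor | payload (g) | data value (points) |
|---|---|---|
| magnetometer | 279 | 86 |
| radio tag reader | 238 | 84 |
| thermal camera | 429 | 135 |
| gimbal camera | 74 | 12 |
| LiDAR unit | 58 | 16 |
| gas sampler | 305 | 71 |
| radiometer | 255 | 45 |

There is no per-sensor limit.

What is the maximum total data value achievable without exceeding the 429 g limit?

135

Density check — radio tag reader 0.35, thermal camera 0.31, magnetometer 0.31 are the best per g.
A density-first pass picks radio tag reader + 3×LiDAR unit — 132 at 412 g.
The 412 g tied up in radio tag reader and 3×LiDAR unit is better spent on thermal camera — total rises to 135 (429 g).
Every other selection either busts 429 g or fails to beat 135.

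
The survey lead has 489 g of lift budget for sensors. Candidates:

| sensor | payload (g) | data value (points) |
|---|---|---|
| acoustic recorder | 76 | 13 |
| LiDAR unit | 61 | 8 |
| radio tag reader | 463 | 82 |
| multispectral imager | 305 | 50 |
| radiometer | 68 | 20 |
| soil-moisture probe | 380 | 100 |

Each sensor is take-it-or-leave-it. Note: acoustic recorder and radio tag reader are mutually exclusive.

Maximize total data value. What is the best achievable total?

120

Radiometer + soil-moisture probe uses 448 of the 489 g and totals 120.
The closest alternative, acoustic recorder + soil-moisture probe, reaches only 113.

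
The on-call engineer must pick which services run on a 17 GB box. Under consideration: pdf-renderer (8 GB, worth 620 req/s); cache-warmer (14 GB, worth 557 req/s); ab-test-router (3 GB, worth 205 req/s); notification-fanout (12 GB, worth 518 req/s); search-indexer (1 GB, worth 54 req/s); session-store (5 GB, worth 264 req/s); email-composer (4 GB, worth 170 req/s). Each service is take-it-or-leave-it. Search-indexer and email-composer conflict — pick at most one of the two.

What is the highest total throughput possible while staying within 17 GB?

The ratio ordering already packs tightly: pdf-renderer + ab-test-router + search-indexer + session-store, 17 GB, 1143.
Next best is pdf-renderer + ab-test-router + session-store at 1089 (16 GB) — short by 54.

1143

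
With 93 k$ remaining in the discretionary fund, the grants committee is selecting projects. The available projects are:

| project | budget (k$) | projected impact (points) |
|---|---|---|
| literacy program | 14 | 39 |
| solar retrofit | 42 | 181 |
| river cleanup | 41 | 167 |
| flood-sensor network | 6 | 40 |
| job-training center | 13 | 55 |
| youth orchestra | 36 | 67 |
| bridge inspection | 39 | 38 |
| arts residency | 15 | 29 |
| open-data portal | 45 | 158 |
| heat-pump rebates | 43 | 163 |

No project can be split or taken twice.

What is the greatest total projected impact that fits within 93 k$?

388

A density-first pass picks literacy program + solar retrofit + flood-sensor network + job-training center + arts residency — 344 at 90 k$.
The 42 k$ tied up in literacy program and job-training center and arts residency is better spent on river cleanup — total rises to 388 (89 k$).
That's the maximum — no swap from here does better than 388.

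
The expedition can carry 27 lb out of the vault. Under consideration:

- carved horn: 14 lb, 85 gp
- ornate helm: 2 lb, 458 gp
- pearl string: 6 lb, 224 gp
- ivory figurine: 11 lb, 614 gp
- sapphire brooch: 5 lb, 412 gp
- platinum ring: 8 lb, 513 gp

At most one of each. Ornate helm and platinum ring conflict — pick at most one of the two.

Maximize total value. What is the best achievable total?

1708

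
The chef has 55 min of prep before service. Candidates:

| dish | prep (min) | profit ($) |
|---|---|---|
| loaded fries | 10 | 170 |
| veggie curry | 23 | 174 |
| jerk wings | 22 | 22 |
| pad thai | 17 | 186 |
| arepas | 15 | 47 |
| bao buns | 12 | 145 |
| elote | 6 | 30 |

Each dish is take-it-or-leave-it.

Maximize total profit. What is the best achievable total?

Ranking by ratio (profit/min): loaded fries 17.00, bao buns 12.08, pad thai 10.94.
Taking the top-ratio dishes first gives loaded fries + pad thai + bao buns + elote for 531 (45 min).
Dropping elote frees 6 min; slotting in arepas (15 min) lifts the total to 548 at 54 min.

548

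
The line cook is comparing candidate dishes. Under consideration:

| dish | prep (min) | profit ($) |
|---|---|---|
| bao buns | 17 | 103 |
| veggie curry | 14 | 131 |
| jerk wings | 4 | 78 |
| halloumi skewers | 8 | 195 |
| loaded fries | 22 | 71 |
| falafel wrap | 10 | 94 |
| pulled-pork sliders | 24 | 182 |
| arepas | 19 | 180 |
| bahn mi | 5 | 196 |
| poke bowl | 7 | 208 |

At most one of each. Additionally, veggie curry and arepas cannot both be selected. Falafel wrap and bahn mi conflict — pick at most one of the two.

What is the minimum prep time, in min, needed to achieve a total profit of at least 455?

Minimise min subject to total profit ≥ 455.
jerk wings + bahn mi + poke bowl reaches 482 using 16 min.
Below 16 min the best achievable stays under 455.

16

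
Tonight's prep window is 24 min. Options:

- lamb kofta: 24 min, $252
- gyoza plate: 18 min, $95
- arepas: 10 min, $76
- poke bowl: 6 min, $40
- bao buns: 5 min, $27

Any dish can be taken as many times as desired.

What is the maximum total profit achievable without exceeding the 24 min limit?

252

The ratio ordering already packs tightly: lamb kofta, 24 min, 252.
Nothing else within 24 min beats 252.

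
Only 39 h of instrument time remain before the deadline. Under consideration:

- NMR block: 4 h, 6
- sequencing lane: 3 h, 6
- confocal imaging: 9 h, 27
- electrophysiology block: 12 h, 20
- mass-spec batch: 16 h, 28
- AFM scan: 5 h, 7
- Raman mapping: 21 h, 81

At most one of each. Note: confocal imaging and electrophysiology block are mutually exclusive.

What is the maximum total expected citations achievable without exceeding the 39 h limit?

Ranking by ratio (expected citations/h): Raman mapping 3.86, confocal imaging 3.00, sequencing lane 2.00, mass-spec batch 1.75.
Taking the top-ratio experiments first gives NMR block + sequencing lane + confocal imaging + Raman mapping for 120 (37 h).
Replace sequencing lane with AFM scan: the trade gains 1 net, giving 121 at 39 h.

121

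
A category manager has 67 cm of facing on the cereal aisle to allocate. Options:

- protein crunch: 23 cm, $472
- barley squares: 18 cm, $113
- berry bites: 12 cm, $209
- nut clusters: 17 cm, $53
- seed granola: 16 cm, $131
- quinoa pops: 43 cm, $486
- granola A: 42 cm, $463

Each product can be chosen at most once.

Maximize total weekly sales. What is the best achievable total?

Density check — protein crunch 20.52, berry bites 17.42, quinoa pops 11.30 are the best per cm.
The ratio heuristic lands on protein crunch + berry bites + seed granola (812) but leaves 16 cm idle.
Dropping berry bites and seed granola frees 28 cm; slotting in quinoa pops (43 cm) lifts the total to 958 at 66 cm.

958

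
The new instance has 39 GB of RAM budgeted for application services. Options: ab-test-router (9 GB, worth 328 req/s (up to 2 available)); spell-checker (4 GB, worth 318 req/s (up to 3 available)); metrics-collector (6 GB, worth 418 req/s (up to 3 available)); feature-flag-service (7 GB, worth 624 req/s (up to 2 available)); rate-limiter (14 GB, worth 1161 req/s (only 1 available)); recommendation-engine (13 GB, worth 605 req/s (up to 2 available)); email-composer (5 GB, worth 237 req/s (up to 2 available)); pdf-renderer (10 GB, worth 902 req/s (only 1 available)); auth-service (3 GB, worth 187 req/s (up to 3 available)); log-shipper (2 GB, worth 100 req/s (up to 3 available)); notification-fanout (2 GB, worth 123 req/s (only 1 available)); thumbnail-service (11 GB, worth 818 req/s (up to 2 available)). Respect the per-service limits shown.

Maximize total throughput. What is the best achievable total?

Filling by ratio: 2×feature-flag-service + rate-limiter + pdf-renderer for 3311, with 1 GB left unused.
The 7 GB tied up in feature-flag-service is better spent on 2×spell-checker — total rises to 3323 (39 GB).

3323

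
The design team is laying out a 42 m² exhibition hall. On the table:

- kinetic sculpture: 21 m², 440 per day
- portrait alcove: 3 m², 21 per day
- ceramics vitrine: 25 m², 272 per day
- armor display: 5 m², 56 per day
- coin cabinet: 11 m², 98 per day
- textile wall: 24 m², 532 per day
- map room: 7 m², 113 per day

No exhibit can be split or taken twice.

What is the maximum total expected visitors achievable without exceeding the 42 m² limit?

743

Greedy by ratio would take portrait alcove + armor display + textile wall + map room: 39 m² used, total 722.
Replace portrait alcove and armor display with coin cabinet: the trade gains 21 net, giving 743 at 42 m².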